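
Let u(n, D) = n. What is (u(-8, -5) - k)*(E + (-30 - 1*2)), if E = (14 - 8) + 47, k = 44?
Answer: -1092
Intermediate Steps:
E = 53 (E = 6 + 47 = 53)
(u(-8, -5) - k)*(E + (-30 - 1*2)) = (-8 - 1*44)*(53 + (-30 - 1*2)) = (-8 - 44)*(53 + (-30 - 2)) = -52*(53 - 32) = -52*21 = -1092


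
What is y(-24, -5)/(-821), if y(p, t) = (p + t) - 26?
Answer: 55/821 ≈ 0.066991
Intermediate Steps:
y(p, t) = -26 + p + t
y(-24, -5)/(-821) = (-26 - 24 - 5)/(-821) = -55*(-1/821) = 55/821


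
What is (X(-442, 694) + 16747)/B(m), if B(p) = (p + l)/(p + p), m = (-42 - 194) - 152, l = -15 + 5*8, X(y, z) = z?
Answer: 13534216/363 ≈ 37284.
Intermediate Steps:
l = 25 (l = -15 + 40 = 25)
m = -388 (m = -236 - 152 = -388)
B(p) = (25 + p)/(2*p) (B(p) = (p + 25)/(p + p) = (25 + p)/((2*p)) = (25 + p)*(1/(2*p)) = (25 + p)/(2*p))
(X(-442, 694) + 16747)/B(m) = (694 + 16747)/(((1/2)*(25 - 388)/(-388))) = 17441/(((1/2)*(-1/388)*(-363))) = 17441/(363/776) = 17441*(776/363) = 13534216/363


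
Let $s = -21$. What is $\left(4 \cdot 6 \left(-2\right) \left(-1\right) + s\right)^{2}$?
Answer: $729$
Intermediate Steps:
$\left(4 \cdot 6 \left(-2\right) \left(-1\right) + s\right)^{2} = \left(4 \cdot 6 \left(-2\right) \left(-1\right) - 21\right)^{2} = \left(24 \left(-2\right) \left(-1\right) - 21\right)^{2} = \left(\left(-48\right) \left(-1\right) - 21\right)^{2} = \left(48 - 21\right)^{2} = 27^{2} = 729$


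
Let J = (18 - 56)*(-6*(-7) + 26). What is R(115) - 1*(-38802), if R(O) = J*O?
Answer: -258358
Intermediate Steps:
J = -2584 (J = -38*(42 + 26) = -38*68 = -2584)
R(O) = -2584*O
R(115) - 1*(-38802) = -2584*115 - 1*(-38802) = -297160 + 38802 = -258358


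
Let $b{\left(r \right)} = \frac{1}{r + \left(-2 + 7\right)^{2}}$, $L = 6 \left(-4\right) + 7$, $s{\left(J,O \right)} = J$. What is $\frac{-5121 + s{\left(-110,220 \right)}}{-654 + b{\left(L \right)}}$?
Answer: $8$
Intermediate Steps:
$L = -17$ ($L = -24 + 7 = -17$)
$b{\left(r \right)} = \frac{1}{25 + r}$ ($b{\left(r \right)} = \frac{1}{r + 5^{2}} = \frac{1}{r + 25} = \frac{1}{25 + r}$)
$\frac{-5121 + s{\left(-110,220 \right)}}{-654 + b{\left(L \right)}} = \frac{-5121 - 110}{-654 + \frac{1}{25 - 17}} = - \frac{5231}{-654 + \frac{1}{8}} = - \frac{5231}{- \frac{5231}{8}} = \left(-5231\right) \left(- \frac{8}{5231}\right) = 8$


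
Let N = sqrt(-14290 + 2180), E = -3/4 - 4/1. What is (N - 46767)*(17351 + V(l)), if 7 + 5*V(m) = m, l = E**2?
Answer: -64927982343/80 + 1388329*I*sqrt(12110)/80 ≈ -8.116e+8 + 1.9097e+6*I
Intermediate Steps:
E = -19/4 (E = -3*1/4 - 4*1 = -3/4 - 4 = -19/4 ≈ -4.7500)
l = 361/16 (l = (-19/4)**2 = 361/16 ≈ 22.563)
V(m) = -7/5 + m/5
N = I*sqrt(12110) (N = sqrt(-12110) = I*sqrt(12110) ≈ 110.05*I)
(N - 46767)*(17351 + V(l)) = (I*sqrt(12110) - 46767)*(17351 + (-7/5 + (1/5)*(361/16))) = (-46767 + I*sqrt(12110))*(17351 + (-7/5 + 361/80)) = (-46767 + I*sqrt(12110))*(17351 + 249/80) = (-46767 + I*sqrt(12110))*(1388329/80) = -64927982343/80 + 1388329*I*sqrt(12110)/80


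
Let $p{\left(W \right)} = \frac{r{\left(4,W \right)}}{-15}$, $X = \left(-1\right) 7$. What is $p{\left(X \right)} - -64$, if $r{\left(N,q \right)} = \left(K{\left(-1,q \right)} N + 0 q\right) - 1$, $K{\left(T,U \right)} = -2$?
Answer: $\frac{323}{5} \approx 64.6$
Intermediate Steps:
$X = -7$
$r{\left(N,q \right)} = -1 - 2 N$ ($r{\left(N,q \right)} = \left(- 2 N + 0 q\right) - 1 = \left(- 2 N + 0\right) - 1 = - 2 N - 1 = -1 - 2 N$)
$p{\left(W \right)} = \frac{3}{5}$ ($p{\left(W \right)} = \frac{-1 - 8}{-15} = \left(-1 - 8\right) \left(- \frac{1}{15}\right) = \left(-9\right) \left(- \frac{1}{15}\right) = \frac{3}{5}$)
$p{\left(X \right)} - -64 = \frac{3}{5} - -64 = \frac{3}{5} + 64 = \frac{323}{5}$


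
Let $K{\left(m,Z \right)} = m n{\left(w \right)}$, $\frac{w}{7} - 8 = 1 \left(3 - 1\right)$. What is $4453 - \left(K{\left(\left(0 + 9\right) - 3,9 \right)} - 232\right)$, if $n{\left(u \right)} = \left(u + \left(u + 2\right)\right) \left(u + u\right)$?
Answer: $-114595$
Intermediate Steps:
$w = 70$ ($w = 56 + 7 \cdot 1 \left(3 - 1\right) = 56 + 7 \cdot 1 \cdot 2 = 56 + 7 \cdot 2 = 56 + 14 = 70$)
$n{\left(u \right)} = 2 u \left(2 + 2 u\right)$ ($n{\left(u \right)} = \left(u + \left(2 + u\right)\right) 2 u = \left(2 + 2 u\right) 2 u = 2 u \left(2 + 2 u\right)$)
$K{\left(m,Z \right)} = 19880 m$ ($K{\left(m,Z \right)} = m 4 \cdot 70 \left(1 + 70\right) = m 4 \cdot 70 \cdot 71 = m 19880 = 19880 m$)
$4453 - \left(K{\left(\left(0 + 9\right) - 3,9 \right)} - 232\right) = 4453 - \left(19880 \left(\left(0 + 9\right) - 3\right) - 232\right) = 4453 - \left(19880 \left(9 - 3\right) - 232\right) = 4453 - \left(19880 \cdot 6 - 232\right) = 4453 - \left(119280 - 232\right) = 4453 - 119048 = -114595$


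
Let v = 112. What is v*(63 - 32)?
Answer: 3472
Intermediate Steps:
v*(63 - 32) = 112*(63 - 32) = 112*31 = 3472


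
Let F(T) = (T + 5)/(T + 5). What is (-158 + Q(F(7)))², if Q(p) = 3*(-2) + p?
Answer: 26569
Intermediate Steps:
F(T) = 1 (F(T) = (5 + T)/(5 + T) = 1)
Q(p) = -6 + p
(-158 + Q(F(7)))² = (-158 + (-6 + 1))² = (-158 - 5)² = (-163)² = 26569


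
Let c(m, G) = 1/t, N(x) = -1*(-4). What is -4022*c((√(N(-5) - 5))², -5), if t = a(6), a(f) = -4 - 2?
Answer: 2011/3 ≈ 670.33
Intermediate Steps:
N(x) = 4
a(f) = -6
t = -6
c(m, G) = -⅙ (c(m, G) = 1/(-6) = -⅙)
-4022*c((√(N(-5) - 5))², -5) = -4022*(-⅙) = 2011/3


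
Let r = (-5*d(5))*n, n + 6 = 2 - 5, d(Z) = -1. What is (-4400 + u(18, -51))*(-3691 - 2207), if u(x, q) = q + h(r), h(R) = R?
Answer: 26517408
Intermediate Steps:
n = -9 (n = -6 + (2 - 5) = -6 - 3 = -9)
r = -45 (r = -5*(-1)*(-9) = 5*(-9) = -45)
u(x, q) = -45 + q (u(x, q) = q - 45 = -45 + q)
(-4400 + u(18, -51))*(-3691 - 2207) = (-4400 + (-45 - 51))*(-3691 - 2207) = (-4400 - 96)*(-5898) = -4496*(-5898) = 26517408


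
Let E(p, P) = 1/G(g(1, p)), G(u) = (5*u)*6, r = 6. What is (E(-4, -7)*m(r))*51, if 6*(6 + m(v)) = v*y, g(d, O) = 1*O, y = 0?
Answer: 51/20 ≈ 2.5500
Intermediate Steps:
g(d, O) = O
G(u) = 30*u
m(v) = -6 (m(v) = -6 + (v*0)/6 = -6 + (⅙)*0 = -6 + 0 = -6)
E(p, P) = 1/(30*p)
(E(-4, -7)*m(r))*51 = (((1/30)/(-4))*(-6))*51 = (((1/30)*(-¼))*(-6))*51 = -1/120*(-6)*51 = (1/20)*51 = 51/20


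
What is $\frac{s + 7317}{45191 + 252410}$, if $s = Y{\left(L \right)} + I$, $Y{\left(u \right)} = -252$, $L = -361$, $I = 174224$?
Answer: $\frac{181289}{297601} \approx 0.60917$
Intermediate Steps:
$s = 173972$ ($s = -252 + 174224 = 173972$)
$\frac{s + 7317}{45191 + 252410} = \frac{173972 + 7317}{45191 + 252410} = \frac{181289}{297601}$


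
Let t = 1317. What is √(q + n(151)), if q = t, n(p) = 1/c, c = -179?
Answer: √42197818/179 ≈ 36.290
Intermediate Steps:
n(p) = -1/179 (n(p) = 1/(-179) = -1/179)
q = 1317
√(q + n(151)) = √(1317 - 1/179) = √(235742/179) = √42197818/179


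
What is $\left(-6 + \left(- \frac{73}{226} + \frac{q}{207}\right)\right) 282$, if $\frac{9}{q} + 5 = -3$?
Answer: $- \frac{18552921}{10396} \approx -1784.6$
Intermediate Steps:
$q = - \frac{9}{8}$ ($q = \frac{9}{-5 - 3} = \frac{9}{-8} = 9 \left(- \frac{1}{8}\right) = - \frac{9}{8} \approx -1.125$)
$\left(-6 + \left(- \frac{73}{226} + \frac{q}{207}\right)\right) 282 = \left(-6 - \left(\frac{1}{184} + \frac{73}{226}\right)\right) 282 = \left(-6 - \frac{6829}{20792}\right) 282 = \left(- \frac{131581}{20792}\right) 282 = - \frac{18552921}{10396}$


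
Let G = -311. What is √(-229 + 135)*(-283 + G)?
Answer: -594*I*√94 ≈ -5759.0*I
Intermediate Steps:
√(-229 + 135)*(-283 + G) = √(-229 + 135)*(-283 - 311) = √(-94)*(-594) = (I*√94)*(-594) = -594*I*√94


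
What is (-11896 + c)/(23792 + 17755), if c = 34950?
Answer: 23054/41547 ≈ 0.55489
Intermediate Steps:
(-11896 + c)/(23792 + 17755) = (-11896 + 34950)/(23792 + 17755) = 23054/41547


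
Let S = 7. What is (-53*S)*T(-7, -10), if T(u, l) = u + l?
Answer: 6307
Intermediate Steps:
T(u, l) = l + u
(-53*S)*T(-7, -10) = (-53*7)*(-10 - 7) = -371*(-17) = 6307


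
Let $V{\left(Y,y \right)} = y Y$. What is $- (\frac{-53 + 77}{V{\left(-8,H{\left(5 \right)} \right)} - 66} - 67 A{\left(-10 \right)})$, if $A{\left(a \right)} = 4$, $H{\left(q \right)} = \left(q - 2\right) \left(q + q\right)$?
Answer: $\frac{13672}{51} \approx 268.08$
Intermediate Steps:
$H{\left(q \right)} = 2 q \left(-2 + q\right)$ ($H{\left(q \right)} = \left(-2 + q\right) 2 q = 2 q \left(-2 + q\right)$)
$V{\left(Y,y \right)} = Y y$
$- (\frac{-53 + 77}{V{\left(-8,H{\left(5 \right)} \right)} - 66} - 67 A{\left(-10 \right)}) = - (\frac{-53 + 77}{- 8 \cdot 2 \cdot 5 \left(-2 + 5\right) - 66} - 268) = - (\frac{24}{- 8 \cdot 2 \cdot 5 \cdot 3 - 66} - 268) = - (\frac{24}{\left(-8\right) 30 - 66} - 268) = - (\frac{24}{-240 - 66} - 268) = - (\frac{24}{-306} - 268) = - (24 \left(- \frac{1}{306}\right) - 268) = - (- \frac{4}{51} - 268) = \left(-1\right) \left(- \frac{13672}{51}\right) = \frac{13672}{51}$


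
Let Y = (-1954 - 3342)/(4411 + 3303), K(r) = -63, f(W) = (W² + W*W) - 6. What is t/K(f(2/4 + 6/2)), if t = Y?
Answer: 2648/242991 ≈ 0.010898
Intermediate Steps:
f(W) = -6 + 2*W² (f(W) = (W² + W²) - 6 = 2*W² - 6 = -6 + 2*W²)
Y = -2648/3857 (Y = -5296/7714 = -5296*1/7714 = -2648/3857 ≈ -0.68654)
t = -2648/3857 ≈ -0.68654
t/K(f(2/4 + 6/2)) = -2648/3857/(-63) = -2648/3857*(-1/63) = 2648/242991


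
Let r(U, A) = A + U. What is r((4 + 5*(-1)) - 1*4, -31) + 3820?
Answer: 3784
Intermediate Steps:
r((4 + 5*(-1)) - 1*4, -31) + 3820 = (-31 + ((4 + 5*(-1)) - 1*4)) + 3820 = (-31 + ((4 - 5) - 4)) + 3820 = (-31 + (-1 - 4)) + 3820 = (-31 - 5) + 3820 = -36 + 3820 = 3784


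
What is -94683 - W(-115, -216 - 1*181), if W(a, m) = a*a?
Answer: -107908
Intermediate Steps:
W(a, m) = a**2
-94683 - W(-115, -216 - 1*181) = -94683 - 1*(-115)**2 = -94683 - 1*13225 = -94683 - 13225 = -107908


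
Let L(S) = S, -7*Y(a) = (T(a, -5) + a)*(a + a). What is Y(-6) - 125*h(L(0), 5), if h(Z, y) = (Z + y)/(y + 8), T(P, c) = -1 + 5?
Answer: -4687/91 ≈ -51.505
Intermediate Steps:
T(P, c) = 4
Y(a) = -2*a*(4 + a)/7 (Y(a) = -(4 + a)*(a + a)/7 = -(4 + a)*2*a/7 = -2*a*(4 + a)/7)
h(Z, y) = (Z + y)/(8 + y)
Y(-6) - 125*h(L(0), 5) = -2/7*(-6)*(4 - 6) - 125*(0 + 5)/(8 + 5) = -2/7*(-6)*(-2) - 125*5/13 = -24/7 - 125*5/13 = -24/7 - 625/13 = -4687/91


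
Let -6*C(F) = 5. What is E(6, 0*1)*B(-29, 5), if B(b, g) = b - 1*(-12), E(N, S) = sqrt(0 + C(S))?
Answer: -17*I*sqrt(30)/6 ≈ -15.519*I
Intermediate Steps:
C(F) = -5/6 (C(F) = -1/6*5 = -5/6)
E(N, S) = I*sqrt(30)/6 (E(N, S) = sqrt(0 - 5/6) = sqrt(-5/6) = I*sqrt(30)/6)
B(b, g) = 12 + b (B(b, g) = b + 12 = 12 + b)
E(6, 0*1)*B(-29, 5) = (I*sqrt(30)/6)*(12 - 29) = (I*sqrt(30)/6)*(-17) = -17*I*sqrt(30)/6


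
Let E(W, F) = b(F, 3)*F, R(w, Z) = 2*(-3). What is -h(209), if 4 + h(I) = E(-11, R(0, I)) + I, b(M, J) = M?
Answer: -241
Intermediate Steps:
R(w, Z) = -6
E(W, F) = F² (E(W, F) = F*F = F²)
h(I) = 32 + I (h(I) = -4 + ((-6)² + I) = -4 + (36 + I) = 32 + I)
-h(209) = -(32 + 209) = -1*241 = -241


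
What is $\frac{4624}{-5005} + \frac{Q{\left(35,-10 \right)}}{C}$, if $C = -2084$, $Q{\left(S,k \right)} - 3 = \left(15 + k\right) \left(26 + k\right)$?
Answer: $- \frac{10051831}{10430420} \approx -0.9637$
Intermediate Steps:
$Q{\left(S,k \right)} = 3 + \left(15 + k\right) \left(26 + k\right)$
$\frac{4624}{-5005} + \frac{Q{\left(35,-10 \right)}}{C} = \frac{4624}{-5005} + \frac{393 + \left(-10\right)^{2} + 41 \left(-10\right)}{-2084} = 4624 \left(- \frac{1}{5005}\right) + \left(393 + 100 - 410\right) \left(- \frac{1}{2084}\right) = - \frac{4624}{5005} + 83 \left(- \frac{1}{2084}\right) = - \frac{4624}{5005} - \frac{83}{2084} = - \frac{10051831}{10430420}$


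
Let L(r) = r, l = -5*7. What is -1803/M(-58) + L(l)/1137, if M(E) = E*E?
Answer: -2167751/3824868 ≈ -0.56675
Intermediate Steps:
l = -35
M(E) = E**2
-1803/M(-58) + L(l)/1137 = -1803/((-58)**2) - 35/1137 = -1803/3364 - 35*1/1137 = -1803*1/3364 - 35/1137 = -1803/3364 - 35/1137 = -2167751/3824868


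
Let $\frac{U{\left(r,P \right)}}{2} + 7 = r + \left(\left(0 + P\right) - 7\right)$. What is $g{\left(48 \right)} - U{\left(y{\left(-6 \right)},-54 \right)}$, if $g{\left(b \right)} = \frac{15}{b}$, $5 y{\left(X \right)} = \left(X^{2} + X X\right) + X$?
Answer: $\frac{8793}{80} \approx 109.91$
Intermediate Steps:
$y{\left(X \right)} = \frac{X}{5} + \frac{2 X^{2}}{5}$ ($y{\left(X \right)} = \frac{\left(X^{2} + X X\right) + X}{5} = \frac{\left(X^{2} + X^{2}\right) + X}{5} = \frac{2 X^{2} + X}{5} = \frac{X + 2 X^{2}}{5} = \frac{X}{5} + \frac{2 X^{2}}{5}$)
$U{\left(r,P \right)} = -28 + 2 P + 2 r$ ($U{\left(r,P \right)} = -14 + 2 \left(r + \left(\left(0 + P\right) - 7\right)\right) = -14 + 2 \left(r + \left(P - 7\right)\right) = -14 + 2 \left(r + \left(-7 + P\right)\right) = -14 + 2 \left(-7 + P + r\right) = -14 + \left(-14 + 2 P + 2 r\right) = -28 + 2 P + 2 r$)
$g{\left(48 \right)} - U{\left(y{\left(-6 \right)},-54 \right)} = \frac{15}{48} - \left(-28 + 2 \left(-54\right) + 2 \cdot \frac{1}{5} \left(-6\right) \left(1 + 2 \left(-6\right)\right)\right) = 15 \cdot \frac{1}{48} - \left(-28 - 108 + 2 \cdot \frac{1}{5} \left(-6\right) \left(1 - 12\right)\right) = \frac{5}{16} - \left(-28 - 108 + 2 \cdot \frac{1}{5} \left(-6\right) \left(-11\right)\right) = \frac{5}{16} - \left(-28 - 108 + 2 \cdot \frac{66}{5}\right) = \frac{5}{16} - \left(-28 - 108 + \frac{132}{5}\right) = \frac{5}{16} - - \frac{548}{5} = \frac{5}{16} + \frac{548}{5} = \frac{8793}{80}$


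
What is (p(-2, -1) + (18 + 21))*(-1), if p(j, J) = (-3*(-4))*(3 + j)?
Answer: -51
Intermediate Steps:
p(j, J) = 36 + 12*j (p(j, J) = 12*(3 + j) = 36 + 12*j)
(p(-2, -1) + (18 + 21))*(-1) = ((36 + 12*(-2)) + (18 + 21))*(-1) = ((36 - 24) + 39)*(-1) = (12 + 39)*(-1) = 51*(-1) = -51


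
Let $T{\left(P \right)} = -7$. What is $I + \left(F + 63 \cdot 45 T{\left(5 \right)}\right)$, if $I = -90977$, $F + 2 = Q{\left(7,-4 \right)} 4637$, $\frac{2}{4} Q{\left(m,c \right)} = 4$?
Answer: $-73728$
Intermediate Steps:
$Q{\left(m,c \right)} = 8$ ($Q{\left(m,c \right)} = 2 \cdot 4 = 8$)
$F = 37094$ ($F = -2 + 8 \cdot 4637 = -2 + 37096 = 37094$)
$I + \left(F + 63 \cdot 45 T{\left(5 \right)}\right) = -90977 + \left(37094 + 63 \cdot 45 \left(-7\right)\right) = -90977 + \left(37094 + 2835 \left(-7\right)\right) = -90977 + \left(37094 - 19845\right) = -90977 + 17249 = -73728$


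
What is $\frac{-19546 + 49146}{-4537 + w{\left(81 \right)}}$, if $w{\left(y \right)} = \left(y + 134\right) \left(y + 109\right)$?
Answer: $\frac{29600}{36313} \approx 0.81514$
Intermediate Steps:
$w{\left(y \right)} = \left(109 + y\right) \left(134 + y\right)$ ($w{\left(y \right)} = \left(134 + y\right) \left(109 + y\right) = \left(109 + y\right) \left(134 + y\right)$)
$\frac{-19546 + 49146}{-4537 + w{\left(81 \right)}} = \frac{-19546 + 49146}{-4537 + \left(14606 + 81^{2} + 243 \cdot 81\right)} = \frac{29600}{-4537 + \left(14606 + 6561 + 19683\right)} = \frac{29600}{-4537 + 40850} = \frac{29600}{36313}$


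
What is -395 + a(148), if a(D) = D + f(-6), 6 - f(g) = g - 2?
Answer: -233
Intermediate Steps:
f(g) = 8 - g (f(g) = 6 - (g - 2) = 6 - (-2 + g) = 6 + (2 - g) = 8 - g)
a(D) = 14 + D (a(D) = D + (8 - 1*(-6)) = D + (8 + 6) = D + 14 = 14 + D)
-395 + a(148) = -395 + (14 + 148) = -395 + 162 = -233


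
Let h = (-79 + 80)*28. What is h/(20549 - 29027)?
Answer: -14/4239 ≈ -0.0033027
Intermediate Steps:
h = 28 (h = 1*28 = 28)
h/(20549 - 29027) = 28/(20549 - 29027) = 28/(-8478) = 28*(-1/8478) = -14/4239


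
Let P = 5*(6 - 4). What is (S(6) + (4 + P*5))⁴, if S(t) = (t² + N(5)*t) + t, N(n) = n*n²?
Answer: 512249392656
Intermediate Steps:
N(n) = n³
S(t) = t² + 126*t (S(t) = (t² + 5³*t) + t = (t² + 125*t) + t = t² + 126*t)
P = 10 (P = 5*2 = 10)
(S(6) + (4 + P*5))⁴ = (6*(126 + 6) + (4 + 10*5))⁴ = (6*132 + (4 + 50))⁴ = (792 + 54)⁴ = 846⁴ = 512249392656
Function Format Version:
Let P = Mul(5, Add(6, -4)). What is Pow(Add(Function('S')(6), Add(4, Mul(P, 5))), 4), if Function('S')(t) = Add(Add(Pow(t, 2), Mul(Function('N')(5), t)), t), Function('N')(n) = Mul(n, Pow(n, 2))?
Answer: 512249392656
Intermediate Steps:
Function('N')(n) = Pow(n, 3)
Function('S')(t) = Add(Pow(t, 2), Mul(126, t)) (Function('S')(t) = Add(Add(Pow(t, 2), Mul(Pow(5, 3), t)), t) = Add(Add(Pow(t, 2), Mul(125, t)), t) = Add(Pow(t, 2), Mul(126, t)))
P = 10 (P = Mul(5, 2) = 10)
Pow(Add(Function('S')(6), Add(4, Mul(P, 5))), 4) = Pow(Add(Mul(6, Add(126, 6)), Add(4, Mul(10, 5))), 4) = Pow(Add(Mul(6, 132), Add(4, 50)), 4) = Pow(Add(792, 54), 4) = Pow(846, 4) = 512249392656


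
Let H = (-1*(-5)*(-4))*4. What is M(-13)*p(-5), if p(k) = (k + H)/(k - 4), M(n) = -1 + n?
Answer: -1190/9 ≈ -132.22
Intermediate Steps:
H = -80 (H = (5*(-4))*4 = -20*4 = -80)
p(k) = (-80 + k)/(-4 + k) (p(k) = (k - 80)/(k - 4) = (-80 + k)/(-4 + k))
M(-13)*p(-5) = (-1 - 13)*((-80 - 5)/(-4 - 5)) = -14*(-85)/(-9) = -(-14)*(-85)/9 = -14*85/9 = -1190/9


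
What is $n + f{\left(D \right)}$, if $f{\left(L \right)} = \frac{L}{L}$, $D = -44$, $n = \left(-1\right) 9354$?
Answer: $-9353$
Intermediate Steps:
$n = -9354$
$f{\left(L \right)} = 1$
$n + f{\left(D \right)} = -9354 + 1 = -9353$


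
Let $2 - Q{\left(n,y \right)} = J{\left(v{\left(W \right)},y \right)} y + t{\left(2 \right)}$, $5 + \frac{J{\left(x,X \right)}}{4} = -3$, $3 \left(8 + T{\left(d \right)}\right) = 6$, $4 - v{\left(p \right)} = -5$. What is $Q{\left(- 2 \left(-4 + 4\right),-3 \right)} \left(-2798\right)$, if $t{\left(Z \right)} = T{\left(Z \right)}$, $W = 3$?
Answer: $246224$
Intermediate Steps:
$v{\left(p \right)} = 9$ ($v{\left(p \right)} = 4 - -5 = 4 + 5 = 9$)
$T{\left(d \right)} = -6$ ($T{\left(d \right)} = -8 + \frac{1}{3} \cdot 6 = -8 + 2 = -6$)
$J{\left(x,X \right)} = -32$ ($J{\left(x,X \right)} = -20 + 4 \left(-3\right) = -20 - 12 = -32$)
$t{\left(Z \right)} = -6$
$Q{\left(n,y \right)} = 8 + 32 y$ ($Q{\left(n,y \right)} = 2 - \left(- 32 y - 6\right) = 2 - \left(-6 - 32 y\right) = 2 + \left(6 + 32 y\right) = 8 + 32 y$)
$Q{\left(- 2 \left(-4 + 4\right),-3 \right)} \left(-2798\right) = \left(8 + 32 \left(-3\right)\right) \left(-2798\right) = \left(8 - 96\right) \left(-2798\right) = \left(-88\right) \left(-2798\right) = 246224$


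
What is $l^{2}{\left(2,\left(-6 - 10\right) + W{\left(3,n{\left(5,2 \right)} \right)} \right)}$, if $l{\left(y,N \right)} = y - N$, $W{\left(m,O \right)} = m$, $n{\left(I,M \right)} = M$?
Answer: $225$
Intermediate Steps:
$l^{2}{\left(2,\left(-6 - 10\right) + W{\left(3,n{\left(5,2 \right)} \right)} \right)} = \left(2 - \left(\left(-6 - 10\right) + 3\right)\right)^{2} = \left(2 - \left(-16 + 3\right)\right)^{2} = \left(2 - -13\right)^{2} = \left(2 + 13\right)^{2} = 15^{2} = 225$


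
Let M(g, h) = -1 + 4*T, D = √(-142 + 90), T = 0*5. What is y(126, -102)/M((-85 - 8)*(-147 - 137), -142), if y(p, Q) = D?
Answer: -2*I*√13 ≈ -7.2111*I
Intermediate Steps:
T = 0
D = 2*I*√13 (D = √(-52) = 2*I*√13 ≈ 7.2111*I)
y(p, Q) = 2*I*√13
M(g, h) = -1 (M(g, h) = -1 + 4*0 = -1 + 0 = -1)
y(126, -102)/M((-85 - 8)*(-147 - 137), -142) = (2*I*√13)/(-1) = (2*I*√13)*(-1) = -2*I*√13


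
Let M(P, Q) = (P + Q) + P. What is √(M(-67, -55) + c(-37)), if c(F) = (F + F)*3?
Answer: I*√411 ≈ 20.273*I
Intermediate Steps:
c(F) = 6*F (c(F) = (2*F)*3 = 6*F)
M(P, Q) = Q + 2*P
√(M(-67, -55) + c(-37)) = √((-55 + 2*(-67)) + 6*(-37)) = √((-55 - 134) - 222) = √(-189 - 222) = √(-411) = I*√411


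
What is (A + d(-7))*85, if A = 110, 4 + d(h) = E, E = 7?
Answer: 9605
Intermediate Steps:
d(h) = 3 (d(h) = -4 + 7 = 3)
(A + d(-7))*85 = (110 + 3)*85 = 113*85 = 9605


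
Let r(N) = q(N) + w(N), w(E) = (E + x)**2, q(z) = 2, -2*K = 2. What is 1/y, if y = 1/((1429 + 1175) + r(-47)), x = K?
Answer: 4910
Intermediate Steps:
K = -1 (K = -1/2*2 = -1)
x = -1
w(E) = (-1 + E)**2 (w(E) = (E - 1)**2 = (-1 + E)**2)
r(N) = 2 + (-1 + N)**2
y = 1/4910 (y = 1/((1429 + 1175) + (2 + (-1 - 47)**2)) = 1/(2604 + (2 + (-48)**2)) = 1/(2604 + (2 + 2304)) = 1/(2604 + 2306) = 1/4910 ≈ 0.00020367)
1/y = 1/(1/4910) = 4910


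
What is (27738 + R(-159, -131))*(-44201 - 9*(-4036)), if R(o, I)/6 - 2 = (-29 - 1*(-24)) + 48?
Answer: -220619016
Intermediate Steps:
R(o, I) = 270 (R(o, I) = 12 + 6*((-29 - 1*(-24)) + 48) = 12 + 6*((-29 + 24) + 48) = 12 + 6*(-5 + 48) = 12 + 6*43 = 12 + 258 = 270)
(27738 + R(-159, -131))*(-44201 - 9*(-4036)) = (27738 + 270)*(-44201 - 9*(-4036)) = 28008*(-44201 + 36324) = 28008*(-7877) = -220619016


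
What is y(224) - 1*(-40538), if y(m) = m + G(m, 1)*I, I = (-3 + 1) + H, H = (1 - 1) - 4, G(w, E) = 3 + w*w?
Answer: -260312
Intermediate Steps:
G(w, E) = 3 + w²
H = -4 (H = 0 - 4 = -4)
I = -6 (I = (-3 + 1) - 4 = -2 - 4 = -6)
y(m) = -18 + m - 6*m² (y(m) = m + (3 + m²)*(-6) = m + (-18 - 6*m²) = -18 + m - 6*m²)
y(224) - 1*(-40538) = (-18 + 224 - 6*224²) - 1*(-40538) = (-18 + 224 - 6*50176) + 40538 = (-18 + 224 - 301056) + 40538 = -300850 + 40538 = -260312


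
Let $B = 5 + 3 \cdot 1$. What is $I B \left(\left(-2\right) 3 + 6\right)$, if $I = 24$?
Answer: $0$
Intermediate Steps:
$B = 8$ ($B = 5 + 3 = 8$)
$I B \left(\left(-2\right) 3 + 6\right) = 24 \cdot 8 \left(\left(-2\right) 3 + 6\right) = 192 \left(-6 + 6\right) = 192 \cdot 0 = 0$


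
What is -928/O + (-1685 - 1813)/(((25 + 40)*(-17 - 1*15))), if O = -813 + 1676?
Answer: 544267/897520 ≈ 0.60641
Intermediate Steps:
O = 863
-928/O + (-1685 - 1813)/(((25 + 40)*(-17 - 1*15))) = -928/863 + (-1685 - 1813)/(((25 + 40)*(-17 - 1*15))) = -928*1/863 - 3498*1/(65*(-17 - 15)) = -928/863 - 3498/(65*(-32)) = -928/863 - 3498/(-2080) = -928/863 - 3498*(-1/2080) = -928/863 + 1749/1040 = 544267/897520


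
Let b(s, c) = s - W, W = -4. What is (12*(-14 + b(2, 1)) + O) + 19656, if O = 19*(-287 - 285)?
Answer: 8692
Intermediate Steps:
b(s, c) = 4 + s (b(s, c) = s - 1*(-4) = s + 4 = 4 + s)
O = -10868 (O = 19*(-572) = -10868)
(12*(-14 + b(2, 1)) + O) + 19656 = (12*(-14 + (4 + 2)) - 10868) + 19656 = (12*(-14 + 6) - 10868) + 19656 = (12*(-8) - 10868) + 19656 = (-96 - 10868) + 19656 = -10964 + 19656 = 8692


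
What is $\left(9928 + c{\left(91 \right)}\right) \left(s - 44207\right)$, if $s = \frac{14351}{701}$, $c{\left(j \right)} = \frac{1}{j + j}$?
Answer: $- \frac{27984096846066}{63791} \approx -4.3868 \cdot 10^{8}$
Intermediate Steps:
$c{\left(j \right)} = \frac{1}{2 j}$
$s = \frac{14351}{701}$ ($s = 14351 \cdot \frac{1}{701} = \frac{14351}{701} \approx 20.472$)
$\left(9928 + c{\left(91 \right)}\right) \left(s - 44207\right) = \left(9928 + \frac{1}{2 \cdot 91}\right) \left(\frac{14351}{701} - 44207\right) = \left(9928 + \frac{1}{2} \cdot \frac{1}{91}\right) \left(- \frac{30974756}{701}\right) = \left(9928 + \frac{1}{182}\right) \left(- \frac{30974756}{701}\right) = \frac{1806897}{182} \left(- \frac{30974756}{701}\right) = - \frac{27984096846066}{63791}$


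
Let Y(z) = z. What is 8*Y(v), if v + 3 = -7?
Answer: -80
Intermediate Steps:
v = -10 (v = -3 - 7 = -10)
8*Y(v) = 8*(-10) = -80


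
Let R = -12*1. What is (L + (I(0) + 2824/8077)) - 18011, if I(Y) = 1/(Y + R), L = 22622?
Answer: 446942375/96924 ≈ 4611.3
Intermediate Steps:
R = -12
I(Y) = 1/(-12 + Y) (I(Y) = 1/(Y - 12) = 1/(-12 + Y))
(L + (I(0) + 2824/8077)) - 18011 = (22622 + (1/(-12 + 0) + 2824/8077)) - 18011 = (22622 + (1/(-12) + 2824*(1/8077))) - 18011 = (22622 + (-1/12 + 2824/8077)) - 18011 = (22622 + 25811/96924) - 18011 = 2192640539/96924 - 18011 = 446942375/96924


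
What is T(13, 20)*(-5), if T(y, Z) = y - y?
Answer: 0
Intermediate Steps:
T(y, Z) = 0
T(13, 20)*(-5) = 0*(-5) = 0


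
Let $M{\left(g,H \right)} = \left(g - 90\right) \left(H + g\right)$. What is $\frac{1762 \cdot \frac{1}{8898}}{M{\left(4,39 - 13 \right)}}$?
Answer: $- \frac{881}{11478420} \approx -7.6753 \cdot 10^{-5}$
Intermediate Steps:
$M{\left(g,H \right)} = \left(-90 + g\right) \left(H + g\right)$
$\frac{1762 \cdot \frac{1}{8898}}{M{\left(4,39 - 13 \right)}} = \frac{1762 \cdot \frac{1}{8898}}{4^{2} - 90 \left(39 - 13\right) - 360 + \left(39 - 13\right) 4} = \frac{1762 \cdot \frac{1}{8898}}{16 - 2340 - 360 + 26 \cdot 4} = \frac{881}{4449 \left(16 - 2340 - 360 + 104\right)} = \frac{881}{4449 \left(-2580\right)} = \frac{881}{4449} \left(- \frac{1}{2580}\right) = - \frac{881}{11478420}$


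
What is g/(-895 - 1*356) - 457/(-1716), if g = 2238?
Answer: -121063/79508 ≈ -1.5227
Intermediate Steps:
g/(-895 - 1*356) - 457/(-1716) = 2238/(-895 - 1*356) - 457/(-1716) = 2238/(-895 - 356) - 457*(-1/1716) = 2238/(-1251) + 457/1716 = 2238*(-1/1251) + 457/1716 = -746/417 + 457/1716 = -121063/79508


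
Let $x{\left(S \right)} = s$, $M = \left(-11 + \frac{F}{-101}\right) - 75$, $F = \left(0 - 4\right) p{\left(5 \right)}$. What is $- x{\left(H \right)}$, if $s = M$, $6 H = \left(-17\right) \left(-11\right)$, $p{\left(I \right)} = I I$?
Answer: $\frac{8586}{101} \approx 85.01$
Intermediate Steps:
$p{\left(I \right)} = I^{2}$
$F = -100$ ($F = \left(0 - 4\right) 5^{2} = \left(-4\right) 25 = -100$)
$H = \frac{187}{6}$ ($H = \frac{\left(-17\right) \left(-11\right)}{6} = \frac{1}{6} \cdot 187 = \frac{187}{6} \approx 31.167$)
$M = - \frac{8586}{101}$ ($M = \left(-11 - \frac{100}{-101}\right) - 75 = \left(-11 - - \frac{100}{101}\right) - 75 = \left(-11 + \frac{100}{101}\right) - 75 = - \frac{1011}{101} - 75 = - \frac{8586}{101} \approx -85.01$)
$s = - \frac{8586}{101} \approx -85.01$
$x{\left(S \right)} = - \frac{8586}{101}$
$- x{\left(H \right)} = \left(-1\right) \left(- \frac{8586}{101}\right) = \frac{8586}{101}$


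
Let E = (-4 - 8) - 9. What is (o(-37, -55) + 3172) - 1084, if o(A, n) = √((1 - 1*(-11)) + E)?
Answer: 2088 + 3*I ≈ 2088.0 + 3.0*I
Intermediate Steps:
E = -21 (E = -12 - 9 = -21)
o(A, n) = 3*I (o(A, n) = √((1 - 1*(-11)) - 21) = √((1 + 11) - 21) = √(12 - 21) = √(-9) = 3*I)
(o(-37, -55) + 3172) - 1084 = (3*I + 3172) - 1084 = (3172 + 3*I) - 1084 = 2088 + 3*I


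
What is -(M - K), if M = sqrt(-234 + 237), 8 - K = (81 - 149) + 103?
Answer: -27 - sqrt(3) ≈ -28.732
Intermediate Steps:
K = -27 (K = 8 - ((81 - 149) + 103) = 8 - (-68 + 103) = 8 - 1*35 = 8 - 35 = -27)
M = sqrt(3) ≈ 1.7320
-(M - K) = -(sqrt(3) - 1*(-27)) = -(sqrt(3) + 27) = -(27 + sqrt(3)) = -27 - sqrt(3)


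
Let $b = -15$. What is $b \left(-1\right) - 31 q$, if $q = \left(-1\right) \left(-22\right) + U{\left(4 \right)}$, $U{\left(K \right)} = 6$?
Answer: $-853$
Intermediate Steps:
$q = 28$ ($q = \left(-1\right) \left(-22\right) + 6 = 22 + 6 = 28$)
$b \left(-1\right) - 31 q = \left(-15\right) \left(-1\right) - 868 = 15 - 868 = -853$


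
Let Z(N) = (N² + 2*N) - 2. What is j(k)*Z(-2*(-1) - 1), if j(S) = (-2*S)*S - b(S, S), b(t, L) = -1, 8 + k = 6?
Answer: -7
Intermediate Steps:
k = -2 (k = -8 + 6 = -2)
j(S) = 1 - 2*S² (j(S) = (-2*S)*S - 1*(-1) = -2*S² + 1 = 1 - 2*S²)
Z(N) = -2 + N² + 2*N
j(k)*Z(-2*(-1) - 1) = (1 - 2*(-2)²)*(-2 + (-2*(-1) - 1)² + 2*(-2*(-1) - 1)) = (1 - 2*4)*(-2 + (2 - 1)² + 2*(2 - 1)) = (1 - 8)*(-2 + 1² + 2*1) = -7*(-2 + 1 + 2) = -7*1 = -7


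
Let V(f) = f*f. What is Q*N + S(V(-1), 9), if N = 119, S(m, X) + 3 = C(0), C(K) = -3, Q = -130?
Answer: -15476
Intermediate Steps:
V(f) = f**2
S(m, X) = -6 (S(m, X) = -3 - 3 = -6)
Q*N + S(V(-1), 9) = -130*119 - 6 = -15470 - 6 = -15476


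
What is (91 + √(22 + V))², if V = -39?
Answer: (91 + I*√17)² ≈ 8264.0 + 750.41*I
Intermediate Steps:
(91 + √(22 + V))² = (91 + √(22 - 39))² = (91 + √(-17))² = (91 + I*√17)²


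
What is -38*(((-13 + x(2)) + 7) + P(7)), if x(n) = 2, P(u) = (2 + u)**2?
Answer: -2926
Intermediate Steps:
-38*(((-13 + x(2)) + 7) + P(7)) = -38*(((-13 + 2) + 7) + (2 + 7)**2) = -38*((-11 + 7) + 9**2) = -38*(-4 + 81) = -38*77 = -2926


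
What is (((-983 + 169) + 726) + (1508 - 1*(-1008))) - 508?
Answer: 1920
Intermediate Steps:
(((-983 + 169) + 726) + (1508 - 1*(-1008))) - 508 = ((-814 + 726) + (1508 + 1008)) - 508 = (-88 + 2516) - 508 = 2428 - 508 = 1920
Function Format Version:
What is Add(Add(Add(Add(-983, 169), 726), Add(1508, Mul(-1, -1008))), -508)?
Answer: 1920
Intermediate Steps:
Add(Add(Add(Add(-983, 169), 726), Add(1508, Mul(-1, -1008))), -508) = Add(Add(Add(-814, 726), Add(1508, 1008)), -508) = Add(Add(-88, 2516), -508) = Add(2428, -508) = 1920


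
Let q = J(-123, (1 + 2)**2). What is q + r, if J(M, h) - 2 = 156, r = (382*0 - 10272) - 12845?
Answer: -22959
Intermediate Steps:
r = -23117 (r = (0 - 10272) - 12845 = -10272 - 12845 = -23117)
J(M, h) = 158 (J(M, h) = 2 + 156 = 158)
q = 158
q + r = 158 - 23117 = -22959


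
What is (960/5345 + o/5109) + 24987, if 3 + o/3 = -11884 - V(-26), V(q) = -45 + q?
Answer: 45476704081/1820507 ≈ 24980.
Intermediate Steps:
o = -35448 (o = -9 + 3*(-11884 - (-45 - 26)) = -9 + 3*(-11884 - 1*(-71)) = -9 + 3*(-11884 + 71) = -9 + 3*(-11813) = -9 - 35439 = -35448)
(960/5345 + o/5109) + 24987 = (960/5345 - 35448/5109) + 24987 = (960*(1/5345) - 35448*1/5109) + 24987 = (192/1069 - 11816/1703) + 24987 = -12304328/1820507 + 24987 = 45476704081/1820507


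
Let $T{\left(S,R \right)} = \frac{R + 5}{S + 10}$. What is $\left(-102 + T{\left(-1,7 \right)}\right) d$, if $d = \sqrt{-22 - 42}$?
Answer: $- \frac{2416 i}{3} \approx - 805.33 i$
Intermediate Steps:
$d = 8 i$ ($d = \sqrt{-64} = 8 i \approx 8.0 i$)
$T{\left(S,R \right)} = \frac{5 + R}{10 + S}$
$\left(-102 + T{\left(-1,7 \right)}\right) d = \left(-102 + \frac{5 + 7}{10 - 1}\right) 8 i = \left(-102 + \frac{1}{9} \cdot 12\right) 8 i = \left(-102 + \frac{4}{3}\right) 8 i = - \frac{302 \cdot 8 i}{3} = - \frac{2416 i}{3}$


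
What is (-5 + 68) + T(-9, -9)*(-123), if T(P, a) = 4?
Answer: -429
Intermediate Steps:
(-5 + 68) + T(-9, -9)*(-123) = (-5 + 68) + 4*(-123) = 63 - 492 = -429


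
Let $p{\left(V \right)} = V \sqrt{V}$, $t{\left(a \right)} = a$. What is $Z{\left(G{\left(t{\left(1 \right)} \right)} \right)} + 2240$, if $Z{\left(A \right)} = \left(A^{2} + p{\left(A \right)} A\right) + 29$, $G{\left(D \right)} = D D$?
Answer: $2271$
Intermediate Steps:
$p{\left(V \right)} = V^{\frac{3}{2}}$
$G{\left(D \right)} = D^{2}$
$Z{\left(A \right)} = 29 + A^{2} + A^{\frac{5}{2}}$ ($Z{\left(A \right)} = \left(A^{2} + A^{\frac{3}{2}} A\right) + 29 = \left(A^{2} + A^{\frac{5}{2}}\right) + 29 = 29 + A^{2} + A^{\frac{5}{2}}$)
$Z{\left(G{\left(t{\left(1 \right)} \right)} \right)} + 2240 = \left(29 + \left(1^{2}\right)^{2} + \left(1^{2}\right)^{\frac{5}{2}}\right) + 2240 = \left(29 + 1^{2} + 1^{\frac{5}{2}}\right) + 2240 = \left(29 + 1 + 1\right) + 2240 = 31 + 2240 = 2271$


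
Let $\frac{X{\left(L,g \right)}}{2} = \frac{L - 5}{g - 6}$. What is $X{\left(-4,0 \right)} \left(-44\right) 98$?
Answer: $-12936$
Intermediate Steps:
$X{\left(L,g \right)} = \frac{2 \left(-5 + L\right)}{-6 + g}$ ($X{\left(L,g \right)} = 2 \frac{L - 5}{g - 6} = 2 \frac{-5 + L}{-6 + g} = \frac{2 \left(-5 + L\right)}{-6 + g}$)
$X{\left(-4,0 \right)} \left(-44\right) 98 = \frac{2 \left(-5 - 4\right)}{-6 + 0} \left(-44\right) 98 = 2 \frac{1}{-6} \left(-9\right) \left(-44\right) 98 = 2 \left(- \frac{1}{6}\right) \left(-9\right) \left(-44\right) 98 = 3 \left(-44\right) 98 = \left(-132\right) 98 = -12936$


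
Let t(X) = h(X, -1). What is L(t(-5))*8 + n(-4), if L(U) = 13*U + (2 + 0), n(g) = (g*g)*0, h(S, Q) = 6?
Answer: 640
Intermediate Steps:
t(X) = 6
n(g) = 0 (n(g) = g²*0 = 0)
L(U) = 2 + 13*U (L(U) = 13*U + 2 = 2 + 13*U)
L(t(-5))*8 + n(-4) = (2 + 13*6)*8 + 0 = (2 + 78)*8 + 0 = 80*8 + 0 = 640 + 0 = 640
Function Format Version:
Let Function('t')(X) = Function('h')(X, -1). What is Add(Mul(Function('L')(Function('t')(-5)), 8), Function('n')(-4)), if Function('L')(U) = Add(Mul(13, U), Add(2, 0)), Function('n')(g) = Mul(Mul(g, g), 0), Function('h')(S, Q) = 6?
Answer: 640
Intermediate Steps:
Function('t')(X) = 6
Function('n')(g) = 0 (Function('n')(g) = Mul(Pow(g, 2), 0) = 0)
Function('L')(U) = Add(2, Mul(13, U)) (Function('L')(U) = Add(Mul(13, U), 2) = Add(2, Mul(13, U)))
Add(Mul(Function('L')(Function('t')(-5)), 8), Function('n')(-4)) = Add(Mul(Add(2, Mul(13, 6)), 8), 0) = Add(Mul(Add(2, 78), 8), 0) = Add(Mul(80, 8), 0) = Add(640, 0) = 640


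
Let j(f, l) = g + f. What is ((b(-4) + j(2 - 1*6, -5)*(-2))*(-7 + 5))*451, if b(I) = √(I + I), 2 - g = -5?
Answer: 5412 - 1804*I*√2 ≈ 5412.0 - 2551.2*I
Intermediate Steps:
g = 7 (g = 2 - 1*(-5) = 2 + 5 = 7)
b(I) = √2*√I (b(I) = √(2*I) = √2*√I)
j(f, l) = 7 + f
((b(-4) + j(2 - 1*6, -5)*(-2))*(-7 + 5))*451 = ((√2*√(-4) + (7 + (2 - 1*6))*(-2))*(-7 + 5))*451 = ((√2*(2*I) + (7 + (2 - 6))*(-2))*(-2))*451 = ((2*I*√2 + (7 - 4)*(-2))*(-2))*451 = ((2*I*√2 + 3*(-2))*(-2))*451 = ((2*I*√2 - 6)*(-2))*451 = ((-6 + 2*I*√2)*(-2))*451 = (12 - 4*I*√2)*451 = 5412 - 1804*I*√2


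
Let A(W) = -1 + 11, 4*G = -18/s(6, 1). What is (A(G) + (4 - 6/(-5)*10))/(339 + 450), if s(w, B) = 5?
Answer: 26/789 ≈ 0.032953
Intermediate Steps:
G = -9/10 (G = (-18/5)/4 = (-18*⅕)/4 = (¼)*(-18/5) = -9/10 ≈ -0.90000)
A(W) = 10
(A(G) + (4 - 6/(-5)*10))/(339 + 450) = (10 + (4 - 6/(-5)*10))/(339 + 450) = (10 + (4 - 6*(-⅕)*10))/789 = (10 + (4 + (6/5)*10))*(1/789) = (10 + (4 + 12))*(1/789) = (10 + 16)*(1/789) = 26*(1/789) = 26/789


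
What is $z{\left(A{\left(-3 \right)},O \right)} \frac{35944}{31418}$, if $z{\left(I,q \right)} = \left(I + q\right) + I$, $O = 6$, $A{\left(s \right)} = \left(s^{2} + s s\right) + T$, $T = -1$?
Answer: $\frac{718880}{15709} \approx 45.762$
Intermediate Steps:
$A{\left(s \right)} = -1 + 2 s^{2}$ ($A{\left(s \right)} = \left(s^{2} + s s\right) - 1 = \left(s^{2} + s^{2}\right) - 1 = 2 s^{2} - 1 = -1 + 2 s^{2}$)
$z{\left(I,q \right)} = q + 2 I$
$z{\left(A{\left(-3 \right)},O \right)} \frac{35944}{31418} = \left(6 + 2 \left(-1 + 2 \left(-3\right)^{2}\right)\right) \frac{35944}{31418} = \left(6 + 2 \left(-1 + 2 \cdot 9\right)\right) 35944 \cdot \frac{1}{31418} = \left(6 + 2 \left(-1 + 18\right)\right) \frac{17972}{15709} = \left(6 + 2 \cdot 17\right) \frac{17972}{15709} = \left(6 + 34\right) \frac{17972}{15709} = 40 \cdot \frac{17972}{15709} = \frac{718880}{15709}$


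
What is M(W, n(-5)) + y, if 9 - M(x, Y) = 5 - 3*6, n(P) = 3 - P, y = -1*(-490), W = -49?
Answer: 512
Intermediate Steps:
y = 490
M(x, Y) = 22 (M(x, Y) = 9 - (5 - 3*6) = 9 - (5 - 18) = 9 - 1*(-13) = 9 + 13 = 22)
M(W, n(-5)) + y = 22 + 490 = 512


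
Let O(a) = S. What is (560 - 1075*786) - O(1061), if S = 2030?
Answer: -846420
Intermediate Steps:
O(a) = 2030
(560 - 1075*786) - O(1061) = (560 - 1075*786) - 1*2030 = (560 - 844950) - 2030 = -844390 - 2030 = -846420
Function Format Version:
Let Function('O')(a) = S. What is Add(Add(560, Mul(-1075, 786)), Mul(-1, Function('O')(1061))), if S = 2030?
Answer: -846420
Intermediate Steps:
Function('O')(a) = 2030
Add(Add(560, Mul(-1075, 786)), Mul(-1, Function('O')(1061))) = Add(Add(560, Mul(-1075, 786)), Mul(-1, 2030)) = Add(Add(560, -844950), -2030) = Add(-844390, -2030) = -846420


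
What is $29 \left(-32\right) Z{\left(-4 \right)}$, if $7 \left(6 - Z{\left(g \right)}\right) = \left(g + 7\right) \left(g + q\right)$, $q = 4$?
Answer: $-5568$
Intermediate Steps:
$Z{\left(g \right)} = 6 - \frac{\left(4 + g\right) \left(7 + g\right)}{7}$ ($Z{\left(g \right)} = 6 - \frac{\left(g + 7\right) \left(g + 4\right)}{7} = 6 - \frac{\left(7 + g\right) \left(4 + g\right)}{7} = 6 - \frac{\left(4 + g\right) \left(7 + g\right)}{7}$)
$29 \left(-32\right) Z{\left(-4 \right)} = 29 \left(-32\right) \left(2 - - \frac{44}{7} - \frac{\left(-4\right)^{2}}{7}\right) = - 928 \left(2 + \frac{44}{7} - \frac{16}{7}\right) = \left(-928\right) 6 = -5568$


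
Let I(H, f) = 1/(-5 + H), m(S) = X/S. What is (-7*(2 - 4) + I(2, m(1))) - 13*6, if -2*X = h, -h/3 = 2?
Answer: -193/3 ≈ -64.333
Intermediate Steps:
h = -6 (h = -3*2 = -6)
X = 3 (X = -½*(-6) = 3)
m(S) = 3/S
(-7*(2 - 4) + I(2, m(1))) - 13*6 = (-7*(2 - 4) + 1/(-5 + 2)) - 13*6 = (-7*(-2) + 1/(-3)) - 78 = (14 - ⅓) - 78 = 41/3 - 78 = -193/3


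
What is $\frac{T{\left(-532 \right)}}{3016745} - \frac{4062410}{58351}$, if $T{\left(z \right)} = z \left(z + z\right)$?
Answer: $- \frac{12222225588602}{176030087495} \approx -69.433$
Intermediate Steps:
$T{\left(z \right)} = 2 z^{2}$ ($T{\left(z \right)} = z 2 z = 2 z^{2}$)
$\frac{T{\left(-532 \right)}}{3016745} - \frac{4062410}{58351} = \frac{2 \left(-532\right)^{2}}{3016745} - \frac{4062410}{58351} = 2 \cdot 283024 \cdot \frac{1}{3016745} - \frac{4062410}{58351} = 566048 \cdot \frac{1}{3016745} - \frac{4062410}{58351} = \frac{566048}{3016745} - \frac{4062410}{58351} = - \frac{12222225588602}{176030087495}$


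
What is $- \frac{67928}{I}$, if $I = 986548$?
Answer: $- \frac{16982}{246637} \approx -0.068854$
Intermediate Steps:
$- \frac{67928}{I} = - \frac{67928}{986548} = \left(-67928\right) \frac{1}{986548} = - \frac{16982}{246637}$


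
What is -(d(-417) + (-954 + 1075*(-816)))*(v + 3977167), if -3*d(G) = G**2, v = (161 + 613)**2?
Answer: 4283898868431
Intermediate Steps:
v = 599076 (v = 774**2 = 599076)
d(G) = -G**2/3
-(d(-417) + (-954 + 1075*(-816)))*(v + 3977167) = -(-1/3*(-417)**2 + (-954 + 1075*(-816)))*(599076 + 3977167) = -(-1/3*173889 + (-954 - 877200))*4576243 = -(-57963 - 878154)*4576243 = -(-936117)*4576243 = -1*(-4283898868431) = 4283898868431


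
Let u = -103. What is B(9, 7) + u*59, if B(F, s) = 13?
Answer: -6064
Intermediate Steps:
B(9, 7) + u*59 = 13 - 103*59 = 13 - 6077 = -6064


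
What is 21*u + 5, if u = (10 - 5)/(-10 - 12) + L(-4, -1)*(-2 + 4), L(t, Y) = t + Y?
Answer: -4615/22 ≈ -209.77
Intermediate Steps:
L(t, Y) = Y + t
u = -225/22 (u = (10 - 5)/(-10 - 12) + (-1 - 4)*(-2 + 4) = 5/(-22) - 5*2 = 5*(-1/22) - 10 = -5/22 - 10 = -225/22 ≈ -10.227)
21*u + 5 = 21*(-225/22) + 5 = -4725/22 + 5 = -4615/22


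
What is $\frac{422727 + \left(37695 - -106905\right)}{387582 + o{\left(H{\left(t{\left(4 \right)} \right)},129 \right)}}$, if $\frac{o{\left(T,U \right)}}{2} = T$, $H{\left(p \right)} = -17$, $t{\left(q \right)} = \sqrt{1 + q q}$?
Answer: $\frac{567327}{387548} \approx 1.4639$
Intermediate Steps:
$t{\left(q \right)} = \sqrt{1 + q^{2}}$
$o{\left(T,U \right)} = 2 T$
$\frac{422727 + \left(37695 - -106905\right)}{387582 + o{\left(H{\left(t{\left(4 \right)} \right)},129 \right)}} = \frac{422727 + \left(37695 - -106905\right)}{387582 + 2 \left(-17\right)} = \frac{422727 + \left(37695 + 106905\right)}{387582 - 34} = \frac{422727 + 144600}{387548} = 567327 \cdot \frac{1}{387548} = \frac{567327}{387548}$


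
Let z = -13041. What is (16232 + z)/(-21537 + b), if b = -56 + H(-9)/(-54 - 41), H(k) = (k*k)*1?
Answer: -303145/2051416 ≈ -0.14777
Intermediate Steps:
H(k) = k² (H(k) = k²*1 = k²)
b = -5401/95 (b = -56 + (-9)²/(-54 - 41) = -56 + 81/(-95) = -56 - 1/95*81 = -56 - 81/95 = -5401/95 ≈ -56.853)
(16232 + z)/(-21537 + b) = (16232 - 13041)/(-21537 - 5401/95) = 3191/(-2051416/95) = 3191*(-95/2051416) = -303145/2051416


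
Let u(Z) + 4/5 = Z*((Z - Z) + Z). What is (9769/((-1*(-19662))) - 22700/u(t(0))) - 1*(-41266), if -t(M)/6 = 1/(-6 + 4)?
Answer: 31035019301/806142 ≈ 38498.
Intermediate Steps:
t(M) = 3 (t(M) = -6/(-6 + 4) = -6/(-2) = -6*(-1/2) = 3)
u(Z) = -4/5 + Z**2 (u(Z) = -4/5 + Z*((Z - Z) + Z) = -4/5 + Z*(0 + Z) = -4/5 + Z*Z = -4/5 + Z**2)
(9769/((-1*(-19662))) - 22700/u(t(0))) - 1*(-41266) = (9769/((-1*(-19662))) - 22700/(-4/5 + 3**2)) - 1*(-41266) = (9769/19662 - 22700/(-4/5 + 9)) + 41266 = (9769*(1/19662) - 22700/41/5) + 41266 = (9769/19662 - 22700*5/41) + 41266 = (9769/19662 - 113500/41) + 41266 = -2231236471/806142 + 41266 = 31035019301/806142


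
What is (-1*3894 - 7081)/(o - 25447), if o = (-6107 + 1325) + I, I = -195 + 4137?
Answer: 10975/26287 ≈ 0.41751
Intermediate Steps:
I = 3942
o = -840 (o = (-6107 + 1325) + 3942 = -4782 + 3942 = -840)
(-1*3894 - 7081)/(o - 25447) = (-1*3894 - 7081)/(-840 - 25447) = (-3894 - 7081)/(-26287) = -10975*(-1/26287) = 10975/26287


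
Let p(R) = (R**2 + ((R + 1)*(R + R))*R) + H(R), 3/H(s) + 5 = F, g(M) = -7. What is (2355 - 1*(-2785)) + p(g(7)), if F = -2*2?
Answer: 13802/3 ≈ 4600.7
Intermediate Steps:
F = -4
H(s) = -1/3 (H(s) = 3/(-5 - 4) = 3/(-9) = 3*(-1/9) = -1/3)
p(R) = -1/3 + R**2 + 2*R**2*(1 + R) (p(R) = (R**2 + ((R + 1)*(R + R))*R) - 1/3 = (R**2 + ((1 + R)*(2*R))*R) - 1/3 = (R**2 + (2*R*(1 + R))*R) - 1/3 = (R**2 + 2*R**2*(1 + R)) - 1/3 = -1/3 + R**2 + 2*R**2*(1 + R))
(2355 - 1*(-2785)) + p(g(7)) = (2355 - 1*(-2785)) + (-1/3 + 2*(-7)**3 + 3*(-7)**2) = (2355 + 2785) + (-1/3 + 2*(-343) + 3*49) = 5140 + (-1/3 - 686 + 147) = 5140 - 1618/3 = 13802/3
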